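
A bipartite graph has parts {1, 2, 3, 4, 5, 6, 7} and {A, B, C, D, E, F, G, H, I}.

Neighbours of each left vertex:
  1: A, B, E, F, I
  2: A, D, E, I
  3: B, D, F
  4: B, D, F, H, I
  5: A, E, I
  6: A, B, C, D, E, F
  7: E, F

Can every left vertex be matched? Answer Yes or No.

Yes

One maximum matching: 1–A, 2–D, 3–F, 4–H, 5–I, 6–B, 7–E.
All 7 left vertices are covered.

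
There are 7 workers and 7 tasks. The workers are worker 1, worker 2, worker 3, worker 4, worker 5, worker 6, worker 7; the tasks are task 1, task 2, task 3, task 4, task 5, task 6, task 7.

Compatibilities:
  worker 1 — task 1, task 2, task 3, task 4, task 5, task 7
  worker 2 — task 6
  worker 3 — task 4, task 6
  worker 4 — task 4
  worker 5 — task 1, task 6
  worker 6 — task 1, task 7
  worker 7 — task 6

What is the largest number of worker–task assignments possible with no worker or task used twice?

A valid assignment of size 5: worker 1→task 5, worker 2→task 6, worker 3→task 4, worker 5→task 1, worker 6→task 7.
The set {worker 2, worker 3, worker 4, worker 7} has only 2 neighbours ({task 4, task 6}), so by Hall's theorem at most 5 of the 7 workers can be matched.

5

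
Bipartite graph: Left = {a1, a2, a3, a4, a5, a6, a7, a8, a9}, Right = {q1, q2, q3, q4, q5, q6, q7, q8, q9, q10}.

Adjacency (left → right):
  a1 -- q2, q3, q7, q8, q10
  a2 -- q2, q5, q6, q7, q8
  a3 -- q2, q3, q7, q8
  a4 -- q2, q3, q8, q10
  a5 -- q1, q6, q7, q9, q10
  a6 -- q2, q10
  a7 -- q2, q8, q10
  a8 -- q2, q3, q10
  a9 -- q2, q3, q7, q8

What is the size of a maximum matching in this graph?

7

One maximum matching: a1-q7, a2-q6, a3-q2, a4-q3, a5-q9, a6-q10, a7-q8.
The set {a1, a3, a4, a6, a7, a8, a9} has only 5 neighbours ({q10, q2, q3, q7, q8}), so by Hall's theorem at most 7 of the 9 left vertices can be matched.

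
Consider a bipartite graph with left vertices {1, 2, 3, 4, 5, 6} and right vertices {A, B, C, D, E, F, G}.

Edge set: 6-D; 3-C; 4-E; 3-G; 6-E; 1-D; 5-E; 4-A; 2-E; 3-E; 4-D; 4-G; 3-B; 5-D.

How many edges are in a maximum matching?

One maximum matching: 1→D, 2→E, 3→B, 4→A.
The set {1, 2, 5, 6} has only 2 neighbours ({D, E}), so by Hall's theorem at most 4 of the 6 left vertices can be matched.

4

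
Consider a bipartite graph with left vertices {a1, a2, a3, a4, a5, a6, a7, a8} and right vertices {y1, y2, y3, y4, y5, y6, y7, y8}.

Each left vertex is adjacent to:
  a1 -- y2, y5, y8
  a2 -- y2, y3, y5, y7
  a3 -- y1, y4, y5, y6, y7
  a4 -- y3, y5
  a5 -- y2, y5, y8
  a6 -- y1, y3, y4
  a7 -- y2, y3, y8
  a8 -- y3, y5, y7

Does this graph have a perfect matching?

The set {a1, a2, a4, a5, a7, a8} has only 5 neighbours ({y2, y3, y5, y7, y8}), so by Hall's theorem at most 7 of the 8 left vertices can be matched.
Hence no matching covers every left vertex.

No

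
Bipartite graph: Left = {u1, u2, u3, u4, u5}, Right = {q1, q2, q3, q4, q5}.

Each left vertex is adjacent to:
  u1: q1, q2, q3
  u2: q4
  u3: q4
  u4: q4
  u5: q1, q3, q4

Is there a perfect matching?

No

The set {u2, u3, u4} has only 1 neighbour ({q4}), so by Hall's theorem at most 3 of the 5 left vertices can be matched.
Hence no matching covers every left vertex.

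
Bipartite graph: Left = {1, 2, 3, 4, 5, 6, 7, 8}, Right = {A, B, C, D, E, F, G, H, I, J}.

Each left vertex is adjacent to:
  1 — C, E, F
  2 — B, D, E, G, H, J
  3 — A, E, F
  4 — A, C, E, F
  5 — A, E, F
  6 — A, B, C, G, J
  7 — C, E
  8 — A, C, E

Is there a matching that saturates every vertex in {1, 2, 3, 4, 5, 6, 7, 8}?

The set {1, 3, 4, 5, 7, 8} has only 4 neighbours ({A, C, E, F}), so by Hall's theorem at most 6 of the 8 left vertices can be matched.
Hence no matching covers every left vertex.

No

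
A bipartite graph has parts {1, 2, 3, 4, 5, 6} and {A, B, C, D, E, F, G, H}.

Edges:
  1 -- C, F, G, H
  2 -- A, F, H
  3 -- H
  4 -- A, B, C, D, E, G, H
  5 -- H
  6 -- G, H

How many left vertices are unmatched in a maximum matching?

A valid assignment of size 5: 1→C, 2→F, 3→H, 4→A, 6→G.
The set {3, 5} has only 1 neighbour ({H}), so by Hall's theorem at most 5 of the 6 left vertices can be matched.
That matches 5 of the 6, leaving 1 unmatched; no matching can do better.

1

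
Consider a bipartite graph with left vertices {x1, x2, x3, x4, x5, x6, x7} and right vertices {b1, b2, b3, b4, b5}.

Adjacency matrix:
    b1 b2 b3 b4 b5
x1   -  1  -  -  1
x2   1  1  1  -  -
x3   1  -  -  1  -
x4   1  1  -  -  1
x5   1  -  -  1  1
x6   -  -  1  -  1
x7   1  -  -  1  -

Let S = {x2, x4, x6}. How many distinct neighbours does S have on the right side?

The union of neighbours of {x2, x4, x6} is {b1, b2, b3, b5}, which has 4 elements.
Since |N(S)| = 4 ≥ |S| = 3, Hall's condition holds for this subset.

4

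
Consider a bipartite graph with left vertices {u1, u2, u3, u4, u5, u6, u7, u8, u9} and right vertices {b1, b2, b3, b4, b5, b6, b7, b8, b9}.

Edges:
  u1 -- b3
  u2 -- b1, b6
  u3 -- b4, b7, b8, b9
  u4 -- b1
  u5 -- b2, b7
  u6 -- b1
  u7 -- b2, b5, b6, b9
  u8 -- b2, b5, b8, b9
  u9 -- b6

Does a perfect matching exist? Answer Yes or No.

No

The set {u2, u4, u6, u9} has only 2 neighbours ({b1, b6}), so by Hall's theorem at most 7 of the 9 left vertices can be matched.
Hence no matching covers every left vertex.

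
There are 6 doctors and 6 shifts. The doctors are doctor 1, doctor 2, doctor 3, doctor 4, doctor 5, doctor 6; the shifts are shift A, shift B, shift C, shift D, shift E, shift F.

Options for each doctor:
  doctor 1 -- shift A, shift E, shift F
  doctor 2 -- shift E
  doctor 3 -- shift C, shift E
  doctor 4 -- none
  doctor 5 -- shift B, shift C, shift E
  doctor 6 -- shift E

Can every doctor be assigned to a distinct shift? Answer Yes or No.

The set {doctor 2, doctor 4, doctor 6} has only 1 neighbour ({shift E}), so by Hall's theorem at most 4 of the 6 doctors can be matched.
Hence no matching covers every doctor.

No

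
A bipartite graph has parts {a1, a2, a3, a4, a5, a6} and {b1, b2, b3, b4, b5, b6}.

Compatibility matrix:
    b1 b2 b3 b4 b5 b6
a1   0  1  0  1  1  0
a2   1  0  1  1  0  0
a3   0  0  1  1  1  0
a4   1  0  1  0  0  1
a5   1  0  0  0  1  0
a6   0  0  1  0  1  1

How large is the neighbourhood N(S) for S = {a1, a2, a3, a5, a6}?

6

The union of neighbours of {a1, a2, a3, a5, a6} is {b1, b2, b3, b4, b5, b6}, which has 6 elements.
Since |N(S)| = 6 ≥ |S| = 5, Hall's condition holds for this subset.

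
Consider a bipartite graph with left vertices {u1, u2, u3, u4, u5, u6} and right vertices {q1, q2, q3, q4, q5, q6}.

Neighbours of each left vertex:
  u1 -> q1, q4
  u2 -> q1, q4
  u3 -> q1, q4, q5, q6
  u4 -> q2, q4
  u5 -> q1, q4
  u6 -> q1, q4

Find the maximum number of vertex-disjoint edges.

4

One maximum matching: u1→q1, u2→q4, u3→q6, u4→q2.
The set {u1, u2, u5, u6} has only 2 neighbours ({q1, q4}), so by Hall's theorem at most 4 of the 6 left vertices can be matched.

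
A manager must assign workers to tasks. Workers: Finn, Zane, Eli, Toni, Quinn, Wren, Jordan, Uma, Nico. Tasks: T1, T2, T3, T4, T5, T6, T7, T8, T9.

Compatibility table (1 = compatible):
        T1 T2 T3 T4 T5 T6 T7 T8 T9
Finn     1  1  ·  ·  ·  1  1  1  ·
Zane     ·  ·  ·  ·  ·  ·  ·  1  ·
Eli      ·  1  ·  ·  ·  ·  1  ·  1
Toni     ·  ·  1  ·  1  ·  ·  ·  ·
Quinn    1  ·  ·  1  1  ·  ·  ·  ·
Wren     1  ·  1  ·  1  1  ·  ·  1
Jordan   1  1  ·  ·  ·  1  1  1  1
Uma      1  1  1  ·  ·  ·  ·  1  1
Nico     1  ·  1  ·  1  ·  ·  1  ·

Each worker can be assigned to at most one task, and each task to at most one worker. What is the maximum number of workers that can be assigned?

One maximum matching: Finn–T6, Zane–T8, Eli–T2, Toni–T3, Quinn–T4, Wren–T9, Jordan–T7, Uma–T1, Nico–T5.
All 9 workers are matched, so no larger matching exists.

9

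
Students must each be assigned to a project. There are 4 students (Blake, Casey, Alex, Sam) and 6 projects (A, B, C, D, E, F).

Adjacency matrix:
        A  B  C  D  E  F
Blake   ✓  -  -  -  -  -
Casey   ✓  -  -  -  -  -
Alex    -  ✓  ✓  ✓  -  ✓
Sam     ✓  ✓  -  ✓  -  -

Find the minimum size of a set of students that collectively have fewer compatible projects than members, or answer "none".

Take S = {Blake, Casey}. Its neighbourhood is {A}, so |N(S)| = 1 < |S| = 2.
No single vertex violates Hall's condition since each has at least one neighbour, so 2 is the minimum.

2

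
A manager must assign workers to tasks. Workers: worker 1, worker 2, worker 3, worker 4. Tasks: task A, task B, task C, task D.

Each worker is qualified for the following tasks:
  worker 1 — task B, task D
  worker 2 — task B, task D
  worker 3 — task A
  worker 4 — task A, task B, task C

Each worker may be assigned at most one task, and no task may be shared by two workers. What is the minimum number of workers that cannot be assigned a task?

0

A valid assignment of size 4: worker 1–task B, worker 2–task D, worker 3–task A, worker 4–task C.
This saturates every worker, so 4 is the maximum.
That matches 4 of the 4, leaving 0 unmatched; no matching can do better.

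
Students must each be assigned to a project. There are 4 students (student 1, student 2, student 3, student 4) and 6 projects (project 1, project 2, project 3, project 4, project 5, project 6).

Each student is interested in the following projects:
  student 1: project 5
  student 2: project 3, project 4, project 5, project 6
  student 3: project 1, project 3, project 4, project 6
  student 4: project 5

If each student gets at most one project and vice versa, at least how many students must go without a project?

A valid assignment of size 3: student 1-project 5, student 2-project 3, student 3-project 4.
The set {student 1, student 4} has only 1 neighbour ({project 5}), so by Hall's theorem at most 3 of the 4 students can be matched.
That matches 3 of the 4, leaving 1 unmatched; no matching can do better.

1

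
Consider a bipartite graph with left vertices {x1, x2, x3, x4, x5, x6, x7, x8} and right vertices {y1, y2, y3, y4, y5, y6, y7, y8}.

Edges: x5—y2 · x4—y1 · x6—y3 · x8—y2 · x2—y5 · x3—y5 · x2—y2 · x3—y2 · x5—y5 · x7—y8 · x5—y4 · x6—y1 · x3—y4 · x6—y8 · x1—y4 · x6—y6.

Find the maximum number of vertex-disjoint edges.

6

A valid assignment of size 6: x1–y4, x2–y5, x3–y2, x4–y1, x6–y3, x7–y8.
The set {x1, x2, x3, x5, x8} has only 3 neighbours ({y2, y4, y5}), so by Hall's theorem at most 6 of the 8 left vertices can be matched.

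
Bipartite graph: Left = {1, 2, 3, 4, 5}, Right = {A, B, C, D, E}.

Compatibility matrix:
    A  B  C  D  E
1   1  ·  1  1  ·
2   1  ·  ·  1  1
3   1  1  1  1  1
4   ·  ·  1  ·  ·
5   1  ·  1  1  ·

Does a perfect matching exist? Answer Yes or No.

Yes

For example, pair 1-A, 2-E, 3-B, 4-C, 5-D.
All 5 left vertices are covered.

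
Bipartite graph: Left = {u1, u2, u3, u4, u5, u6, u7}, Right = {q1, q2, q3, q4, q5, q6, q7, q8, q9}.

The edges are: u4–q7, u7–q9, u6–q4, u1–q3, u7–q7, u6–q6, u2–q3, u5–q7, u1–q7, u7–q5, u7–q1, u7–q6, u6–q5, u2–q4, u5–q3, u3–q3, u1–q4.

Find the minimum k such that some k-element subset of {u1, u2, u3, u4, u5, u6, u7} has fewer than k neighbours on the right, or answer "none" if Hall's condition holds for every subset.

Take S = {u3, u4, u5}. Its neighbourhood is {q3, q7}, so |N(S)| = 2 < |S| = 3.
Every subset of size less than 3 has at least as many neighbours as members, so 3 is the minimum.

3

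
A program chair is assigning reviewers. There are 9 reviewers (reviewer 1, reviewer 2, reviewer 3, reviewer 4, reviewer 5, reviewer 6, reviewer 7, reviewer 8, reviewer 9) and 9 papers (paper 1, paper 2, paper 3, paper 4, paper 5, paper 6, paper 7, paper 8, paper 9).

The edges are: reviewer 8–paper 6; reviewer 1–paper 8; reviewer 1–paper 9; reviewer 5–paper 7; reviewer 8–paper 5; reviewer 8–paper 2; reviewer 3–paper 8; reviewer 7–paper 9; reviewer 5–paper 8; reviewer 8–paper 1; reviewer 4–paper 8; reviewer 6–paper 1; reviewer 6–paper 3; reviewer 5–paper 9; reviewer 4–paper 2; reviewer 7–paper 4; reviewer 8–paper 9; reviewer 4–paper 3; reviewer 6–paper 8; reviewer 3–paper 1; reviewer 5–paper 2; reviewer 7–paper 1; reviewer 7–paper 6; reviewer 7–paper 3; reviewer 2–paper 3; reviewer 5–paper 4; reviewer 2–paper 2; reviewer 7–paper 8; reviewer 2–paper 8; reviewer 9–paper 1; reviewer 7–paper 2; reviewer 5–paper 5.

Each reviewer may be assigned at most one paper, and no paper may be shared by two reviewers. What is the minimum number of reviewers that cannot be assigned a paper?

For example, pair reviewer 1→paper 9, reviewer 2→paper 3, reviewer 3→paper 8, reviewer 4→paper 2, reviewer 5→paper 5, reviewer 6→paper 1, reviewer 7→paper 4, reviewer 8→paper 6.
The set {reviewer 2, reviewer 3, reviewer 4, reviewer 6, reviewer 9} has only 4 neighbours ({paper 1, paper 2, paper 3, paper 8}), so by Hall's theorem at most 8 of the 9 reviewers can be matched.
That matches 8 of the 9, leaving 1 unmatched; no matching can do better.

1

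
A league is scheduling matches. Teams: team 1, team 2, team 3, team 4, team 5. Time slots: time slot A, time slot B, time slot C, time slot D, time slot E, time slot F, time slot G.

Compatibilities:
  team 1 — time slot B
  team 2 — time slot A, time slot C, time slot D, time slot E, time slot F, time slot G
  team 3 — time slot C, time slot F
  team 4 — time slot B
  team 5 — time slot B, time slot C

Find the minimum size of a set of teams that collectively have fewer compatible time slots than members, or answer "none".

Take S = {team 1, team 4}. Its neighbourhood is {time slot B}, so |N(S)| = 1 < |S| = 2.
No single vertex violates Hall's condition since each has at least one neighbour, so 2 is the minimum.

2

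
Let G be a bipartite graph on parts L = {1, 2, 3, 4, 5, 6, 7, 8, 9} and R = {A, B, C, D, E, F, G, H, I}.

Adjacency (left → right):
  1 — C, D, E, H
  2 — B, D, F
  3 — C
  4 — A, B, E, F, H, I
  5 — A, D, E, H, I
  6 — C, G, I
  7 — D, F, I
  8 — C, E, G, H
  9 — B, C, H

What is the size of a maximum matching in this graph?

For example, pair 1→E, 2→F, 3→C, 4→A, 5→H, 6→I, 7→D, 8→G, 9→B.
All 9 left vertices are matched, so no larger matching exists.

9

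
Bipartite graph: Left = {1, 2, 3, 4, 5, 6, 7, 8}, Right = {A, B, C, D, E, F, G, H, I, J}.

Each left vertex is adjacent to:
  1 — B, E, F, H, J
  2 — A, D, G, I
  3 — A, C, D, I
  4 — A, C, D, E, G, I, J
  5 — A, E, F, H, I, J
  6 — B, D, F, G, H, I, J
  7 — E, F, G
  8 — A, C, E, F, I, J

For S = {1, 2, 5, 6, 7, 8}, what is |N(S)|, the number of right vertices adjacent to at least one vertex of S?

The union of neighbours of {1, 2, 5, 6, 7, 8} is {A, B, C, D, E, F, G, H, I, J}, which has 10 elements.
Since |N(S)| = 10 ≥ |S| = 6, Hall's condition holds for this subset.

10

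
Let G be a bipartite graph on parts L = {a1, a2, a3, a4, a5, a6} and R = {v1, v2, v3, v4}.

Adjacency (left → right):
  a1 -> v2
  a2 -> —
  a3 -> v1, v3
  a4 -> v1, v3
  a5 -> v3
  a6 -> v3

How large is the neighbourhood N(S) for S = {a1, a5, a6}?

2

The union of neighbours of {a1, a5, a6} is {v2, v3}, which has 2 elements.
Since |N(S)| = 2 < |S| = 3, Hall's condition fails for this subset.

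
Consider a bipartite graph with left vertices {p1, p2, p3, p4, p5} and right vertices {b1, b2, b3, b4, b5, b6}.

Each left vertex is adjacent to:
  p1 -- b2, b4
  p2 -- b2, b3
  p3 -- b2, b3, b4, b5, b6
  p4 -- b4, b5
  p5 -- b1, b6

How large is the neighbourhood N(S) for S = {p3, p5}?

The union of neighbours of {p3, p5} is {b1, b2, b3, b4, b5, b6}, which has 6 elements.
Since |N(S)| = 6 ≥ |S| = 2, Hall's condition holds for this subset.

6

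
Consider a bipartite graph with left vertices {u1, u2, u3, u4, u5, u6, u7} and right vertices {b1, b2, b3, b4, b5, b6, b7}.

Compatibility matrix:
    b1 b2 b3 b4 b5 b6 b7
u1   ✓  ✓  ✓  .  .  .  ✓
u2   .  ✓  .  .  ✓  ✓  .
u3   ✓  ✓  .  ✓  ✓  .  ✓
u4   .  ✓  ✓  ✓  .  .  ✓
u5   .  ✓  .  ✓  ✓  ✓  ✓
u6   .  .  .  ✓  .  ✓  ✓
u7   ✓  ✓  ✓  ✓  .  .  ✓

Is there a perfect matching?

One maximum matching: u1-b2, u2-b6, u3-b1, u4-b3, u5-b5, u6-b4, u7-b7.
Every left vertex is matched, so this is a perfect matching.

Yes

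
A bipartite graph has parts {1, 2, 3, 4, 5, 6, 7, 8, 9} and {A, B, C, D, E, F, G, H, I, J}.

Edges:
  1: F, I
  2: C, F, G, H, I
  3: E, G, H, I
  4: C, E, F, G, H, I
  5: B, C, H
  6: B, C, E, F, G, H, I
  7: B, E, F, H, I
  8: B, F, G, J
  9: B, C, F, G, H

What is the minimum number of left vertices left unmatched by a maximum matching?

1

A valid assignment of size 8: 1-F, 2-C, 3-I, 4-G, 5-B, 6-H, 7-E, 8-J.
The set {1, 2, 3, 4, 5, 6, 7, 9} has only 7 neighbours ({B, C, E, F, G, H, I}), so by Hall's theorem at most 8 of the 9 left vertices can be matched.
That matches 8 of the 9, leaving 1 unmatched; no matching can do better.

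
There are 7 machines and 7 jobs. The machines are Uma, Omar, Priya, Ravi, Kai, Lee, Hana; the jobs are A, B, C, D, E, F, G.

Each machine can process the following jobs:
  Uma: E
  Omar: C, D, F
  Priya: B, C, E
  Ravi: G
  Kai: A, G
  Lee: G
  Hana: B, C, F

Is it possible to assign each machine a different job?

The set {Ravi, Lee} has only 1 neighbour ({G}), so by Hall's theorem at most 6 of the 7 machines can be matched.
Hence no matching covers every machine.

No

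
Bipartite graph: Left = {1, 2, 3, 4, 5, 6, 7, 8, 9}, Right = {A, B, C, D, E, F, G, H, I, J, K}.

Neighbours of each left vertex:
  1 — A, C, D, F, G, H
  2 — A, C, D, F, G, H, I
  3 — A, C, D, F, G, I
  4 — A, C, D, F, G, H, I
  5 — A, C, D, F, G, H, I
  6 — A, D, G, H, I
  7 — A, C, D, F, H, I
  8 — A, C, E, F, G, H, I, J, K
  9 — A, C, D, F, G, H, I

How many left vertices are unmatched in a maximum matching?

One maximum matching: 1→D, 2→C, 3→I, 4→F, 5→G, 6→H, 7→A, 8→J.
The set {1, 2, 3, 4, 5, 6, 7, 9} has only 7 neighbours ({A, C, D, F, G, H, I}), so by Hall's theorem at most 8 of the 9 left vertices can be matched.
That matches 8 of the 9, leaving 1 unmatched; no matching can do better.

1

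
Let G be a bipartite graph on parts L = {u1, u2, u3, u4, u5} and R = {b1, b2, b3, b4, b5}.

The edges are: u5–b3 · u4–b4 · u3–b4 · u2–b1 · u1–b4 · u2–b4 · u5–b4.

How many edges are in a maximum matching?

3

One maximum matching: u1-b4, u2-b1, u5-b3.
The set {u1, u3, u4} has only 1 neighbour ({b4}), so by Hall's theorem at most 3 of the 5 left vertices can be matched.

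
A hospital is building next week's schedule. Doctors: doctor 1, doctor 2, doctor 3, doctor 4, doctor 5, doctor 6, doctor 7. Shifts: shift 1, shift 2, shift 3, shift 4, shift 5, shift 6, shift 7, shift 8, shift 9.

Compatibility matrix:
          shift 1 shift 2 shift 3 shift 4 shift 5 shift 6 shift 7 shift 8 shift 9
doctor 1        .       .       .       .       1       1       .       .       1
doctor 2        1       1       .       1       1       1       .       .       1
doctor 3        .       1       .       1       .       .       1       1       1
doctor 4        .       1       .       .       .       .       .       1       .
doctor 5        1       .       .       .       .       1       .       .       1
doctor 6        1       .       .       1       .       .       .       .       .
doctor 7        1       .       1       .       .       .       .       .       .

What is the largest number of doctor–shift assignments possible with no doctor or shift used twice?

7

One maximum matching: doctor 1–shift 6, doctor 2–shift 5, doctor 3–shift 7, doctor 4–shift 2, doctor 5–shift 1, doctor 6–shift 4, doctor 7–shift 3.
This saturates every doctor, so 7 is the maximum.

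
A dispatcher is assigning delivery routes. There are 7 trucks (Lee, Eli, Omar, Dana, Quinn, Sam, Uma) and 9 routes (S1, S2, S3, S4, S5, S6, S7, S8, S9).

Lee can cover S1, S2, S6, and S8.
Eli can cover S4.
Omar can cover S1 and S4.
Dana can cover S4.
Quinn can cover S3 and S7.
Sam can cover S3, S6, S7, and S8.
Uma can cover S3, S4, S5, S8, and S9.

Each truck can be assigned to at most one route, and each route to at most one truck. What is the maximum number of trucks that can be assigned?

6

One maximum matching: Lee–S2, Eli–S4, Omar–S1, Quinn–S7, Sam–S8, Uma–S3.
The set {Eli, Dana} has only 1 neighbour ({S4}), so by Hall's theorem at most 6 of the 7 trucks can be matched.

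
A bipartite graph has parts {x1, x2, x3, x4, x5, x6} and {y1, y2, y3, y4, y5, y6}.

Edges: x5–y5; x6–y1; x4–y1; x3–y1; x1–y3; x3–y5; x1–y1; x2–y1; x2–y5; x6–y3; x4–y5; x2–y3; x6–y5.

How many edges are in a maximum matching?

One maximum matching: x1→y3, x2→y5, x3→y1.
The set {x1, x2, x3, x4, x5, x6} has only 3 neighbours ({y1, y3, y5}), so by Hall's theorem at most 3 of the 6 left vertices can be matched.

3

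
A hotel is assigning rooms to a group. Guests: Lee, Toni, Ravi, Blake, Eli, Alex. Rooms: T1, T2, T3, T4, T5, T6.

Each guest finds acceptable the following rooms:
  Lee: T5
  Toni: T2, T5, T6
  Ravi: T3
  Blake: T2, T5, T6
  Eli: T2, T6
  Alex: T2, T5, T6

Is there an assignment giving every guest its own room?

The set {Lee, Toni, Blake, Eli, Alex} has only 3 neighbours ({T2, T5, T6}), so by Hall's theorem at most 4 of the 6 guests can be matched.
Hence no matching covers every guest.

No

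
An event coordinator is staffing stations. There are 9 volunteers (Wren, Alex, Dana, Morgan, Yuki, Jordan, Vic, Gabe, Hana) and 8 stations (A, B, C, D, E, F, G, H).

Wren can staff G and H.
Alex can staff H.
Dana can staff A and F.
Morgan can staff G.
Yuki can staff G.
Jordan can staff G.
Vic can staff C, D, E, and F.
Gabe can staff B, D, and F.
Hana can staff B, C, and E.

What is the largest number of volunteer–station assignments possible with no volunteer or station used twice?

6

One maximum matching: Wren–G, Alex–H, Dana–A, Vic–E, Gabe–F, Hana–B.
The set {Wren, Alex, Morgan, Yuki, Jordan} has only 2 neighbours ({G, H}), so by Hall's theorem at most 6 of the 9 volunteers can be matched.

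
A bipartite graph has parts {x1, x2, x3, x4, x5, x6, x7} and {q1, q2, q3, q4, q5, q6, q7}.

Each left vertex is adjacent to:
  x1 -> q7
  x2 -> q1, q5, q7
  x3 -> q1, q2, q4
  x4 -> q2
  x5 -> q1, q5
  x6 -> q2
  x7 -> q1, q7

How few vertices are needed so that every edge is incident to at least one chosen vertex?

5

A maximum matching has 5 edges (e.g. x1–q7, x2–q1, x3–q4, x4–q2, x5–q5).
By König's theorem the minimum vertex cover has the same size. One such cover is {x3, q1, q2, q5, q7}.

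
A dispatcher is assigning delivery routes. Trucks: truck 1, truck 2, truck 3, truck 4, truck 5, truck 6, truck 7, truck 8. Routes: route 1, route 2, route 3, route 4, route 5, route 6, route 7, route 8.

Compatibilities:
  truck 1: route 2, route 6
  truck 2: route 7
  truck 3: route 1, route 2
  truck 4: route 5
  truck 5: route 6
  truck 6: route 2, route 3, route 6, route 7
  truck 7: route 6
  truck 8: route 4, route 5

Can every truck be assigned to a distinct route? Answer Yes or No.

No

The set {truck 5, truck 7} has only 1 neighbour ({route 6}), so by Hall's theorem at most 7 of the 8 trucks can be matched.
Hence no matching covers every truck.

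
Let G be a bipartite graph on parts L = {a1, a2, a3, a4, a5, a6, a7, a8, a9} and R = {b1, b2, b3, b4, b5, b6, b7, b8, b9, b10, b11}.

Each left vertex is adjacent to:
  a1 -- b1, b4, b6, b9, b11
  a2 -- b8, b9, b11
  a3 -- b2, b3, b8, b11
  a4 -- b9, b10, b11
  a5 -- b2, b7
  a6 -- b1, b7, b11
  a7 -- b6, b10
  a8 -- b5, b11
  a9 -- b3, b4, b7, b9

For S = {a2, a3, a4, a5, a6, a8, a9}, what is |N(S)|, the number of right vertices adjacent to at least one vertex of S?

The union of neighbours of {a2, a3, a4, a5, a6, a8, a9} is {b1, b2, b3, b4, b5, b7, b8, b9, b10, b11}, which has 10 elements.
Since |N(S)| = 10 ≥ |S| = 7, Hall's condition holds for this subset.

10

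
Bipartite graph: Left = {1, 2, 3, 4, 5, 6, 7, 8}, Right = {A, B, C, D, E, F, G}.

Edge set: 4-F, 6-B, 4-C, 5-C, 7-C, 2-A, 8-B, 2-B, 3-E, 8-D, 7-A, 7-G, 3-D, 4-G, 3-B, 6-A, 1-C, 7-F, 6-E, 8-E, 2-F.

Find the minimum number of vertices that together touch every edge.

7

The 7 edges 1–C, 2–F, 3–D, 4–G, 6–E, 7–A, 8–B form a matching, so any vertex cover needs at least 7 vertices (one per matched edge).
Conversely {2, 3, 4, 6, 7, 8, C} meets every edge and has exactly 7 vertices, so 7 is optimal.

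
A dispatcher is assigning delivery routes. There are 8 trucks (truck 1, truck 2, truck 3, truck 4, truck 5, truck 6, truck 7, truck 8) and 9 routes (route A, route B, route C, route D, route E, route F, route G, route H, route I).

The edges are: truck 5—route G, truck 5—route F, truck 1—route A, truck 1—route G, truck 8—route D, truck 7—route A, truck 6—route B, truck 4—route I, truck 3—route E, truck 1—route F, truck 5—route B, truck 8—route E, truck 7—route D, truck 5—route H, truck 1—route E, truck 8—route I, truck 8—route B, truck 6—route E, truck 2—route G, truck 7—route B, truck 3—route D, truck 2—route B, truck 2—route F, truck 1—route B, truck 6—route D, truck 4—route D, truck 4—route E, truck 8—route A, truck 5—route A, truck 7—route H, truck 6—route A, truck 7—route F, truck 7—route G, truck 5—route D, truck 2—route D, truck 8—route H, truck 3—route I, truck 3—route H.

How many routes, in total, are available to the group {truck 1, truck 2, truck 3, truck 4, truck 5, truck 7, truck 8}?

8

The union of neighbours of {truck 1, truck 2, truck 3, truck 4, truck 5, truck 7, truck 8} is {route A, route B, route D, route E, route F, route G, route H, route I}, which has 8 elements.
Since |N(S)| = 8 ≥ |S| = 7, Hall's condition holds for this subset.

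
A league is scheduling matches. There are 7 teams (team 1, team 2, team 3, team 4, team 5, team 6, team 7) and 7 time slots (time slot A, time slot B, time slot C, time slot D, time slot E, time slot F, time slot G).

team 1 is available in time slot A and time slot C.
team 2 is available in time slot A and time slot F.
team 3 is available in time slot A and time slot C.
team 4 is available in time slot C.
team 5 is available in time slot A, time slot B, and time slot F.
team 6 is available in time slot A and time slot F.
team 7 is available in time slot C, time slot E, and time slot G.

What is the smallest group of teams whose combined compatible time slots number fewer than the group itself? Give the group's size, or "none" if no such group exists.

3

Take S = {team 1, team 3, team 4}. Its neighbourhood is {time slot A, time slot C}, so |N(S)| = 2 < |S| = 3.
Every subset of size less than 3 has at least as many neighbours as members, so 3 is the minimum.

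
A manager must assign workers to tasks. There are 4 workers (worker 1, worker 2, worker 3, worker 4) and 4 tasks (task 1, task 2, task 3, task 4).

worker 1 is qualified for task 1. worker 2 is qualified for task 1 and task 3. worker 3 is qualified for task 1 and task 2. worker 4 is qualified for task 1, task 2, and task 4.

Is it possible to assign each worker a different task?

For example, pair worker 1–task 1, worker 2–task 3, worker 3–task 2, worker 4–task 4.
Every worker is matched, so this is a perfect matching.

Yes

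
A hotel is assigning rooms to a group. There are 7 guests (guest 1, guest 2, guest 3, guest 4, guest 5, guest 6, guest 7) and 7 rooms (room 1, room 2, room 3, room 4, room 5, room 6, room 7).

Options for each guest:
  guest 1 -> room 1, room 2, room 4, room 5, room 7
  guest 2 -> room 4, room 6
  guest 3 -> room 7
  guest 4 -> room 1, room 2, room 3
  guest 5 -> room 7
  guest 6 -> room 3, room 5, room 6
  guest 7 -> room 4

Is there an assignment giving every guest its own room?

No

The set {guest 3, guest 5} has only 1 neighbour ({room 7}), so by Hall's theorem at most 6 of the 7 guests can be matched.
Hence no matching covers every guest.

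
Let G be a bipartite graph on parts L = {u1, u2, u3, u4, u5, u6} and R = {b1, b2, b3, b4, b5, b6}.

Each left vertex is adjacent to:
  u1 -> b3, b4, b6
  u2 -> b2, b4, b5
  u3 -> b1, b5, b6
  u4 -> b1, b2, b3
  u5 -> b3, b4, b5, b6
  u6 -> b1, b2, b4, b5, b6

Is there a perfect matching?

One maximum matching: u1→b6, u2→b4, u3→b5, u4→b2, u5→b3, u6→b1.
Every left vertex is matched, so this is a perfect matching.

Yes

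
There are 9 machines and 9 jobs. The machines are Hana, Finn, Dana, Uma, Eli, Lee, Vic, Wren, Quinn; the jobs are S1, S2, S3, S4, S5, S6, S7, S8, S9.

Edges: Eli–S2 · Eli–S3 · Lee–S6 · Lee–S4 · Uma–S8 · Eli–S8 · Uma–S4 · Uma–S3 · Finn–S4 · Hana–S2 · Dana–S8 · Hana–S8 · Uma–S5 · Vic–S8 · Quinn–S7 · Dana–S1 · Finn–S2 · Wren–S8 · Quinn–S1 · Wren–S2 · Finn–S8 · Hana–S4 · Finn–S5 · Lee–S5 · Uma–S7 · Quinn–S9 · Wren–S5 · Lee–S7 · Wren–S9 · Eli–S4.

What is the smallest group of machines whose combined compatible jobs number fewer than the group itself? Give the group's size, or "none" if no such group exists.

none

A matching saturating every machine exists, for instance Hana→S4, Finn→S5, Dana→S1, Uma→S3, Eli→S2, Lee→S6, Vic→S8, Wren→S9, Quinn→S7.
By Hall's marriage theorem, this means |N(S)| ≥ |S| for every subset S, so no violating subset exists.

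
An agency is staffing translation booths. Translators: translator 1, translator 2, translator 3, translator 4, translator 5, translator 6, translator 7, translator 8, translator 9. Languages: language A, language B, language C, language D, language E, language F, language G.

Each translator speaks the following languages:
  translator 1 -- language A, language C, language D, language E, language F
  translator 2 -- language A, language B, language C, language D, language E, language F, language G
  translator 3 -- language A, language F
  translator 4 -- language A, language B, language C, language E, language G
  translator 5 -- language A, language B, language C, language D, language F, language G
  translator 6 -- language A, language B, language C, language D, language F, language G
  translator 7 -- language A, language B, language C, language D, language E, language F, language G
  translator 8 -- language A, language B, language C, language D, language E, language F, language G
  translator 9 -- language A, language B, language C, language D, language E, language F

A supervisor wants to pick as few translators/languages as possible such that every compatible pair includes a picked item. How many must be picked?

The 7 edges translator 1–language E, translator 2–language G, translator 3–language A, translator 4–language C, translator 5–language B, translator 6–language D, translator 7–language F form a matching, so any vertex cover needs at least 7 vertices (one per matched edge).
Conversely {language A, language B, language C, language D, language E, language F, language G} meets every edge and has exactly 7 vertices, so 7 is optimal.

7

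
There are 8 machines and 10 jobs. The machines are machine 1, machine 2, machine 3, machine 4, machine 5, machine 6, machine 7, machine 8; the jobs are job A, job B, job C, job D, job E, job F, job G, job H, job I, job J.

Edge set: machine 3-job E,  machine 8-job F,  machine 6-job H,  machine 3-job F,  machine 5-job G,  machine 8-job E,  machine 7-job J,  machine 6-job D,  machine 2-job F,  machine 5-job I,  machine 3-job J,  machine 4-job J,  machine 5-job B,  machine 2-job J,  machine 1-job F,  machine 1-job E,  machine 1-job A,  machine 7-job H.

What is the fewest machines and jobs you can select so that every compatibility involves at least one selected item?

7

The 7 edges machine 1–job A, machine 2–job F, machine 3–job E, machine 4–job J, machine 5–job G, machine 6–job D, machine 7–job H form a matching, so any vertex cover needs at least 7 vertices (one per matched edge).
Conversely {machine 1, machine 5, machine 6, machine 7, job E, job F, job J} meets every edge and has exactly 7 vertices, so 7 is optimal.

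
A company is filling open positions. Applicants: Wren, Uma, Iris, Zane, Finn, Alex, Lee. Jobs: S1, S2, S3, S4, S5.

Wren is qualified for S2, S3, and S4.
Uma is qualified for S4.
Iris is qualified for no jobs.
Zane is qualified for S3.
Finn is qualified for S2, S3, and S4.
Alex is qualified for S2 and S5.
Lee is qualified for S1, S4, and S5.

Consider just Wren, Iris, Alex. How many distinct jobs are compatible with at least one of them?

4

The union of neighbours of {Wren, Iris, Alex} is {S2, S3, S4, S5}, which has 4 elements.
Since |N(S)| = 4 ≥ |S| = 3, Hall's condition holds for this subset.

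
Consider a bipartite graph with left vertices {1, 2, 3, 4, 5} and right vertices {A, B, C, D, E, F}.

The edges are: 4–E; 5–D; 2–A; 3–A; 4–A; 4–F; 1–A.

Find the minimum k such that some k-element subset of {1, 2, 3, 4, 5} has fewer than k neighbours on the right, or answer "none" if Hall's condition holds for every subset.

Take S = {1, 2}. Its neighbourhood is {A}, so |N(S)| = 1 < |S| = 2.
No single vertex violates Hall's condition since each has at least one neighbour, so 2 is the minimum.

2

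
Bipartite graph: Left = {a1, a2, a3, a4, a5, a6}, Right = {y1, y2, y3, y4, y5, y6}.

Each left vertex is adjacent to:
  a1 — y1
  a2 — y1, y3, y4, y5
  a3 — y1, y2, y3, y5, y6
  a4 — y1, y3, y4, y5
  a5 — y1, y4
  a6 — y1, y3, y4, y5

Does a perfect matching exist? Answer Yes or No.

No

The set {a1, a2, a4, a5, a6} has only 4 neighbours ({y1, y3, y4, y5}), so by Hall's theorem at most 5 of the 6 left vertices can be matched.
Hence no matching covers every left vertex.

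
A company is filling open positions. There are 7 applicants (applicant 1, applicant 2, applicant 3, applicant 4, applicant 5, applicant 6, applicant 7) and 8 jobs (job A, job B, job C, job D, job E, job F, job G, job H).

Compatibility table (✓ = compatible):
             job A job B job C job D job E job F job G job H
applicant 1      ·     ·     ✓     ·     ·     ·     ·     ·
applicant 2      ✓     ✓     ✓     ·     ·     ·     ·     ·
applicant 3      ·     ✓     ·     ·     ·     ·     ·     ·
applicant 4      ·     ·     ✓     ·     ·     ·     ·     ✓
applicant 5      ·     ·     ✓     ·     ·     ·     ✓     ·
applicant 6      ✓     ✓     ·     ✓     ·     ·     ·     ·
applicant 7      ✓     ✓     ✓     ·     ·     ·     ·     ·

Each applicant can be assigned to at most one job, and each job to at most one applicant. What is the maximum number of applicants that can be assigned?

One maximum matching: applicant 1–job C, applicant 2–job A, applicant 3–job B, applicant 4–job H, applicant 5–job G, applicant 6–job D.
The set {applicant 1, applicant 2, applicant 3, applicant 7} has only 3 neighbours ({job A, job B, job C}), so by Hall's theorem at most 6 of the 7 applicants can be matched.

6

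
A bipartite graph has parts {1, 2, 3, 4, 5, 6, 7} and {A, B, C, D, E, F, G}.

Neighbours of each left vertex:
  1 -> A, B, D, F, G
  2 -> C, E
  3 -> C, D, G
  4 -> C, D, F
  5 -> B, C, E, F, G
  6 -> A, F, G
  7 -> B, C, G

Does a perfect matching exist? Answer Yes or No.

For example, pair 1-D, 2-E, 3-C, 4-F, 5-G, 6-A, 7-B.
All 7 left vertices are covered.

Yes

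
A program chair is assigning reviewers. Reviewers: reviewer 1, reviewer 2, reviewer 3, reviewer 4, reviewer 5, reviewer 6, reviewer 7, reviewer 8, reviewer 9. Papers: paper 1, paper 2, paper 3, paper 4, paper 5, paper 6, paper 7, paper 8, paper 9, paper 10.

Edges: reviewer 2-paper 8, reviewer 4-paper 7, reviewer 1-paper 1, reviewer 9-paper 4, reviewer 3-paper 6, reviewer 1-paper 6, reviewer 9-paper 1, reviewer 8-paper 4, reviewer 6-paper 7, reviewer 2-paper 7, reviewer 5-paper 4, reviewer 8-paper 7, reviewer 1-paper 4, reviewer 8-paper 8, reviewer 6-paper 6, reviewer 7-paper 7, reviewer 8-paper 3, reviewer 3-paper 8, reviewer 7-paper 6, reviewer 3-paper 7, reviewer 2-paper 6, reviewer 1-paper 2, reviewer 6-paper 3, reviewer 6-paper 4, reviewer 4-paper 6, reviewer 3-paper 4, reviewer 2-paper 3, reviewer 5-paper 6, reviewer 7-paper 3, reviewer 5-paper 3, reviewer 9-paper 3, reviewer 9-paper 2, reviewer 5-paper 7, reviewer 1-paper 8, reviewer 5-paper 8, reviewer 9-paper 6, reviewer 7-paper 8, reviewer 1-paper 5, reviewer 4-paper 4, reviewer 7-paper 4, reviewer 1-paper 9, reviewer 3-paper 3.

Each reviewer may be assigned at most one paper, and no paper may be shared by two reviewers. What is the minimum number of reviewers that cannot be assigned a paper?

2

One maximum matching: reviewer 1→paper 9, reviewer 2→paper 6, reviewer 3→paper 8, reviewer 4→paper 4, reviewer 5→paper 3, reviewer 6→paper 7, reviewer 9→paper 2.
The set {reviewer 2, reviewer 3, reviewer 4, reviewer 5, reviewer 6, reviewer 7, reviewer 8} has only 5 neighbours ({paper 3, paper 4, paper 6, paper 7, paper 8}), so by Hall's theorem at most 7 of the 9 reviewers can be matched.
That matches 7 of the 9, leaving 2 unmatched; no matching can do better.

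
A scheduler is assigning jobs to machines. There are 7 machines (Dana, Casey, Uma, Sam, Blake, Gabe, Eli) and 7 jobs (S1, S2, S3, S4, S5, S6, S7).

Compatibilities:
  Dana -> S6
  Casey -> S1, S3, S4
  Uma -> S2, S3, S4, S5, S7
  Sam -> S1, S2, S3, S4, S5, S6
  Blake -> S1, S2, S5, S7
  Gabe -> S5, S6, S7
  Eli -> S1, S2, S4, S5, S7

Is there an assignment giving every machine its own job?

Yes

A valid assignment of size 7: Dana-S6, Casey-S4, Uma-S7, Sam-S3, Blake-S1, Gabe-S5, Eli-S2.
Every machine is matched, so this is a perfect matching.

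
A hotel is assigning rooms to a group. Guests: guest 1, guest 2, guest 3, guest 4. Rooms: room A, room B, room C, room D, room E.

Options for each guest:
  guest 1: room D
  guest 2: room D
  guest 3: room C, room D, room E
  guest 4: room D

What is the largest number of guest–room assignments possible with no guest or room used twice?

2

A valid assignment of size 2: guest 1–room D, guest 3–room E.
The set {guest 1, guest 2, guest 4} has only 1 neighbour ({room D}), so by Hall's theorem at most 2 of the 4 guests can be matched.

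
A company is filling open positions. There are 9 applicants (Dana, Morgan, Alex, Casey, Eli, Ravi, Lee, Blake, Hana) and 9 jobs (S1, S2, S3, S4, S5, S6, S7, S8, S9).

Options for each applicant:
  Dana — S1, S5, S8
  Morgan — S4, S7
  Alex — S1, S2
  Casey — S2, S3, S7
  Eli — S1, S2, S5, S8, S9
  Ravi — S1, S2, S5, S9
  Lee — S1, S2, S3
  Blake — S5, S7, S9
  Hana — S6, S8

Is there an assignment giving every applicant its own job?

Yes

A valid assignment of size 9: Dana–S5, Morgan–S4, Alex–S1, Casey–S2, Eli–S8, Ravi–S9, Lee–S3, Blake–S7, Hana–S6.
Every applicant is matched, so this is a perfect matching.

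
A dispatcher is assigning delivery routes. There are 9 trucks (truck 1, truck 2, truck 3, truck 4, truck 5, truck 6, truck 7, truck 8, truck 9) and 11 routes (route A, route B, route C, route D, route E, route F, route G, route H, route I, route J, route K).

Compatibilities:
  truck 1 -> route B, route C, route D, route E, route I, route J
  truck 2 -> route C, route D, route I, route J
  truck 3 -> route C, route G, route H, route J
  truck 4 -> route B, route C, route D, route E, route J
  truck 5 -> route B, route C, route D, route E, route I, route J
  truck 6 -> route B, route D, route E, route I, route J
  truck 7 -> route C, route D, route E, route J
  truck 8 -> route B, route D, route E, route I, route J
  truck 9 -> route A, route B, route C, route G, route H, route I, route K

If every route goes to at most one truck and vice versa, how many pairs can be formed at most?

One maximum matching: truck 1–route B, truck 2–route I, truck 3–route H, truck 4–route C, truck 5–route D, truck 6–route J, truck 7–route E, truck 9–route G.
The set {truck 1, truck 2, truck 4, truck 5, truck 6, truck 7, truck 8} has only 6 neighbours ({route B, route C, route D, route E, route I, route J}), so by Hall's theorem at most 8 of the 9 trucks can be matched.

8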